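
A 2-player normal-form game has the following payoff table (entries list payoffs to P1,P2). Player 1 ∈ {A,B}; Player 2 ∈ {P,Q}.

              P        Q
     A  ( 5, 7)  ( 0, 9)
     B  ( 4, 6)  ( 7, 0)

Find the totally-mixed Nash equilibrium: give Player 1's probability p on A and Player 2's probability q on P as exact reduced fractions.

p=3/4, q=7/8

P1 indiff ⇒ q·5+(1-q)·0 = q·4+(1-q)·7 ⇒ q(1) = (1-q)(7) ⇒ q = 7/8
P2 indiff ⇒ p·7+(1-p)·6 = p·9+(1-p)·0 ⇒ p(-2) = (1-p)(-6) ⇒ p = 3/4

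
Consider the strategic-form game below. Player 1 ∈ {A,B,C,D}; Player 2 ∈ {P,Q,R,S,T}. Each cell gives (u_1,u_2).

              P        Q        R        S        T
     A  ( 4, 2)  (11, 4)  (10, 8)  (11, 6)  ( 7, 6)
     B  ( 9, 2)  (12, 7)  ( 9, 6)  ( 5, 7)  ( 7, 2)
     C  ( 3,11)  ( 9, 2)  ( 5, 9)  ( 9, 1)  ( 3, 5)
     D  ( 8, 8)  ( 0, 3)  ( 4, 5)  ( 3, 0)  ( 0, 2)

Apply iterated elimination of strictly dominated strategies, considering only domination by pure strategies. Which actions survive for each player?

IESDS → P1:{A,B} P2:{Q,R,S}

P1 drop C (A beats it: P:4>3 Q:11>9 R:10>5 S:11>9 T:7>3)
P1 drop D (B beats it: P:9>8 Q:12>0 R:9>4 S:5>3 T:7>0)
P2 drop P (Q beats it: A:4>2 B:7>2)
P2 drop T (R beats it: A:8>6 B:6>2)
P1→{A,B} P2→{Q,R,S}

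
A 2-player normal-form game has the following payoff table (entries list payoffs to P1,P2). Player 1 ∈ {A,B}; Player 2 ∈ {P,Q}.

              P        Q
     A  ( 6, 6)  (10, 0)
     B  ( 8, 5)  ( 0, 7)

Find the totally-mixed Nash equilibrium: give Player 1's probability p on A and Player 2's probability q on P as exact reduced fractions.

P1 mixes 1/4 on A; P2 mixes 5/6 on P

P1 indiff ⇒ q·6+(1-q)·10 = q·8+(1-q)·0 ⇒ q(-2) = (1-q)(-10) ⇒ q = 5/6
P2 indiff ⇒ p·6+(1-p)·5 = p·0+(1-p)·7 ⇒ p(6) = (1-p)(2) ⇒ p = 1/4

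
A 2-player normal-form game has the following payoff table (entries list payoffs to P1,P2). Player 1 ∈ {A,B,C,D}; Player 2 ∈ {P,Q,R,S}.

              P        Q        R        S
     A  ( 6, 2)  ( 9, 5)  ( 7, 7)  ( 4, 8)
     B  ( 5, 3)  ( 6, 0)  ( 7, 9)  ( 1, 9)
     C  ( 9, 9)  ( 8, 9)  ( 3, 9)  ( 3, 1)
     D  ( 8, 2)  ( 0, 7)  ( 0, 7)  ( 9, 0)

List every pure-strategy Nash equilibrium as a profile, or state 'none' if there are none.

(A,P): not NE [P1→C gives 9>6; P2→S gives 8>2]
(A,Q): not NE [P2→S gives 8>5]
(A,R): not NE [P2→S gives 8>7]
(A,S): not NE [P1→D gives 9>4]
(B,P): not NE [P1→C gives 9>5; P2→S gives 9>3]
(B,Q): not NE [P1→A gives 9>6; P2→S gives 9>0]
(B,R): NE
(B,S): not NE [P1→D gives 9>1]
(C,P): NE
(C,Q): not NE [P1→A gives 9>8]
(C,R): not NE [P1→B gives 7>3]
(C,S): not NE [P1→D gives 9>3; P2→R gives 9>1]
(D,P): not NE [P1→C gives 9>8; P2→R gives 7>2]
(D,Q): not NE [P1→A gives 9>0]
(D,R): not NE [P1→B gives 7>0]
(D,S): not NE [P2→R gives 7>0]

NE set: (B,R), (C,P)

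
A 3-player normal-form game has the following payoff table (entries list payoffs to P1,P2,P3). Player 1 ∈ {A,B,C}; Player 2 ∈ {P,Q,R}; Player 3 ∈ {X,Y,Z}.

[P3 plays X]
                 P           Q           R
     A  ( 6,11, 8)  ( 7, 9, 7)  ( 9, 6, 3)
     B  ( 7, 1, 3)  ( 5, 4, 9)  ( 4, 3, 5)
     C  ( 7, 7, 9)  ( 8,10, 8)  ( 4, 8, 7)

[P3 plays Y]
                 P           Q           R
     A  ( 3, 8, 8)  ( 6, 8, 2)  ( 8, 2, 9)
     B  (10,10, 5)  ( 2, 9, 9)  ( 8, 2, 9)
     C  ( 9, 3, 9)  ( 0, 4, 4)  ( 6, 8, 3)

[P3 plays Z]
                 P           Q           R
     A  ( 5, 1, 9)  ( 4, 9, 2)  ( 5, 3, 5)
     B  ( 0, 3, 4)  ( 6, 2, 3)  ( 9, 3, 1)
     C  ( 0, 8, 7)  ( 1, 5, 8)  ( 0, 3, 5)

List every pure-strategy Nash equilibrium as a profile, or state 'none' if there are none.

Nash profiles: (B,P,Y), (C,Q,X)

(A,P,X): not NE [P1→C gives 7>6; P3→Z gives 9>8]
(A,P,Y): not NE [P1→B gives 10>3; P3→Z gives 9>8]
(A,P,Z): not NE [P2→Q gives 9>1]
(A,Q,X): not NE [P1→C gives 8>7; P2→P gives 11>9]
(A,Q,Y): not NE [P3→X gives 7>2]
(A,Q,Z): not NE [P1→B gives 6>4; P3→X gives 7>2]
(A,R,X): not NE [P2→P gives 11>6; P3→Y gives 9>3]
(A,R,Y): not NE [P2→Q gives 8>2]
(A,R,Z): not NE [P1→B gives 9>5; P2→Q gives 9>3; P3→Y gives 9>5]
(B,P,X): not NE [P2→Q gives 4>1; P3→Y gives 5>3]
(B,P,Y): NE
(B,P,Z): not NE [P1→A gives 5>0; P3→Y gives 5>4]
(B,Q,X): not NE [P1→C gives 8>5]
(B,Q,Y): not NE [P1→A gives 6>2; P2→P gives 10>9]
(B,Q,Z): not NE [P2→R gives 3>2; P3→Y gives 9>3]
(B,R,X): not NE [P1→A gives 9>4; P2→Q gives 4>3; P3→Y gives 9>5]
(B,R,Y): not NE [P2→P gives 10>2]
(B,R,Z): not NE [P3→Y gives 9>1]
(C,P,X): not NE [P2→Q gives 10>7]
(C,P,Y): not NE [P1→B gives 10>9; P2→R gives 8>3]
(C,P,Z): not NE [P1→A gives 5>0; P3→Y gives 9>7]
(C,Q,X): NE
(C,Q,Y): not NE [P1→A gives 6>0; P2→R gives 8>4; P3→Z gives 8>4]
(C,Q,Z): not NE [P1→B gives 6>1; P2→P gives 8>5]
(C,R,X): not NE [P1→A gives 9>4; P2→Q gives 10>8]
(C,R,Y): not NE [P1→B gives 8>6; P3→X gives 7>3]
(C,R,Z): not NE [P1→B gives 9>0; P2→P gives 8>3; P3→X gives 7>5]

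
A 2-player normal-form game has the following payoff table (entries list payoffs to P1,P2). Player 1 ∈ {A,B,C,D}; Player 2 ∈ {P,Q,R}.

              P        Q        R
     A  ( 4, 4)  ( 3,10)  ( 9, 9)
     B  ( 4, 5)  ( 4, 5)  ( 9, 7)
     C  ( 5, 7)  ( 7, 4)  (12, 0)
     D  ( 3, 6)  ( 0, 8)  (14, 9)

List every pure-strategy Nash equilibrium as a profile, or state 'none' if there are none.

(A,P): not NE [P1→C gives 5>4; P2→Q gives 10>4]
(A,Q): not NE [P1→C gives 7>3]
(A,R): not NE [P1→D gives 14>9; P2→Q gives 10>9]
(B,P): not NE [P1→C gives 5>4; P2→R gives 7>5]
(B,Q): not NE [P1→C gives 7>4; P2→R gives 7>5]
(B,R): not NE [P1→D gives 14>9]
(C,P): NE
(C,Q): not NE [P2→P gives 7>4]
(C,R): not NE [P1→D gives 14>12; P2→P gives 7>0]
(D,P): not NE [P1→C gives 5>3; P2→R gives 9>6]
(D,Q): not NE [P1→C gives 7>0; P2→R gives 9>8]
(D,R): NE

NE set: (C,P), (D,R)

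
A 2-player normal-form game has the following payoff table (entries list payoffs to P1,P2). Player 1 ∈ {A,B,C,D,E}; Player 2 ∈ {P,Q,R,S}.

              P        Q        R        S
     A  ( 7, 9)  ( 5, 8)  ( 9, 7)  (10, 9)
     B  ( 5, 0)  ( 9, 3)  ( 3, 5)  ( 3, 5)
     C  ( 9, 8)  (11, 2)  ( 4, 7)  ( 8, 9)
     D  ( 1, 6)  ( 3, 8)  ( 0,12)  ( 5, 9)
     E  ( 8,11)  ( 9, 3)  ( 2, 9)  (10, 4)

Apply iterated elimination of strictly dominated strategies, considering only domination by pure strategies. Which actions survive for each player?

P1 drop B (C beats it: P:9>5 Q:11>9 R:4>3 S:8>3)
P1 drop D (A beats it: P:7>1 Q:5>3 R:9>0 S:10>5)
P2 drop Q (P beats it: A:9>8 C:8>2 E:11>3)
P2 drop R (P beats it: A:9>7 C:8>7 E:11>9)
P1→{A,C,E} P2→{P,S}

Survivors P1:{A,C,E} P2:{P,S}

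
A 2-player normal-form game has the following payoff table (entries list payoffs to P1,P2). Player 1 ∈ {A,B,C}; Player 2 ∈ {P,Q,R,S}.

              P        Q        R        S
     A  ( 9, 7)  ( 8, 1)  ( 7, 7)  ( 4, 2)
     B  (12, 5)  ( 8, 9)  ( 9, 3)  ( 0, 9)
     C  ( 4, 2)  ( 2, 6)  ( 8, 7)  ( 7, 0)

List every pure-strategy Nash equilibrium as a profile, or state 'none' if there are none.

(A,P): not NE [P1→B gives 12>9]
(A,Q): not NE [P2→R gives 7>1]
(A,R): not NE [P1→B gives 9>7]
(A,S): not NE [P1→C gives 7>4; P2→R gives 7>2]
(B,P): not NE [P2→S gives 9>5]
(B,Q): NE
(B,R): not NE [P2→S gives 9>3]
(B,S): not NE [P1→C gives 7>0]
(C,P): not NE [P1→B gives 12>4; P2→R gives 7>2]
(C,Q): not NE [P1→B gives 8>2; P2→R gives 7>6]
(C,R): not NE [P1→B gives 9>8]
(C,S): not NE [P2→R gives 7>0]

PSNE = {(B,Q)}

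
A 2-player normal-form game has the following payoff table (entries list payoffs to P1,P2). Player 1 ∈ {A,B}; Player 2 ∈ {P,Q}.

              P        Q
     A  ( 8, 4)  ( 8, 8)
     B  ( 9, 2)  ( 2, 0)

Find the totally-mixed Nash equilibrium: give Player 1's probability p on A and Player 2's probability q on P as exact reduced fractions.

P1 indiff ⇒ q·8+(1-q)·8 = q·9+(1-q)·2 ⇒ q(-1) = (1-q)(-6) ⇒ q = 6/7
P2 indiff ⇒ p·4+(1-p)·2 = p·8+(1-p)·0 ⇒ p(-4) = (1-p)(-2) ⇒ p = 1/3

P1 mixes 1/3 on A; P2 mixes 6/7 on P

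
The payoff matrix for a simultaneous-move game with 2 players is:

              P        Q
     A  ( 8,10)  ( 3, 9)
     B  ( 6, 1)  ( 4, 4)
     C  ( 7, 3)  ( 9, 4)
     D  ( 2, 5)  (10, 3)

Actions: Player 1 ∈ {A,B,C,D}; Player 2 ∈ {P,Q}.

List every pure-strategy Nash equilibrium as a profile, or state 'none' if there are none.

NE set: (A,P)

(A,P): NE
(A,Q): not NE [P1→D gives 10>3; P2→P gives 10>9]
(B,P): not NE [P1→A gives 8>6; P2→Q gives 4>1]
(B,Q): not NE [P1→D gives 10>4]
(C,P): not NE [P1→A gives 8>7; P2→Q gives 4>3]
(C,Q): not NE [P1→D gives 10>9]
(D,P): not NE [P1→A gives 8>2]
(D,Q): not NE [P2→P gives 5>3]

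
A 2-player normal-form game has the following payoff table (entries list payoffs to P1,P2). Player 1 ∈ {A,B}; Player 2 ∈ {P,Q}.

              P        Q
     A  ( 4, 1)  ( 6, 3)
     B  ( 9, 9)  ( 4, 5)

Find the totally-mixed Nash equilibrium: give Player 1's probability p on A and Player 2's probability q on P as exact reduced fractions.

P1 indiff ⇒ q·4+(1-q)·6 = q·9+(1-q)·4 ⇒ q(-5) = (1-q)(-2) ⇒ q = 2/7
P2 indiff ⇒ p·1+(1-p)·9 = p·3+(1-p)·5 ⇒ p(-2) = (1-p)(-4) ⇒ p = 2/3

P1 mixes 2/3 on A; P2 mixes 2/7 on P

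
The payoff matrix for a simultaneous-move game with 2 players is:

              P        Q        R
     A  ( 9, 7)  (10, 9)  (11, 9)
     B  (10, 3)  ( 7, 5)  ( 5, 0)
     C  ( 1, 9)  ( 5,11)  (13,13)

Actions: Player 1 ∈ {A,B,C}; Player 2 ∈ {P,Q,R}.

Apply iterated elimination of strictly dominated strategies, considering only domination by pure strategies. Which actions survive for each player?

P2 drop P (Q beats it: A:9>7 B:5>3 C:11>9)
P1 drop B (A beats it: Q:10>7 R:11>5)
P1→{A,C} P2→{Q,R}

Survivors P1:{A,C} P2:{Q,R}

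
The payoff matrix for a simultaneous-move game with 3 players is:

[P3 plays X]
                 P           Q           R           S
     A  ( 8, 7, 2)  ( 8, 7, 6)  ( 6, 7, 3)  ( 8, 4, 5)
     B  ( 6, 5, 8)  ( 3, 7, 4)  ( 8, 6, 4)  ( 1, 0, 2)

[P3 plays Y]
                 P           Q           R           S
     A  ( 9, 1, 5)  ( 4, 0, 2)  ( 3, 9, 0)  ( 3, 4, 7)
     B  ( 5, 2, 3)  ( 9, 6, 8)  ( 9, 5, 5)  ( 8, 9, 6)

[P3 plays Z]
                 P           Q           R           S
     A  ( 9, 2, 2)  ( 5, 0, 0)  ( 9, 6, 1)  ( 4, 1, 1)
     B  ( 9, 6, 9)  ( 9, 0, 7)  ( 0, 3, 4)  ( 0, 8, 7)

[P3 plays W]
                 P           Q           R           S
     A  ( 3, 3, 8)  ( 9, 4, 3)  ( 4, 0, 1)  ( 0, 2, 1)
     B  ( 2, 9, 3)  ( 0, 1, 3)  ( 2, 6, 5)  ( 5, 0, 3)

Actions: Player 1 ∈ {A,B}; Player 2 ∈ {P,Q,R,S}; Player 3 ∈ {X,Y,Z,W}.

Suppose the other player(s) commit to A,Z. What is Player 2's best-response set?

u_2(P vs A,Z) = 2
u_2(Q vs A,Z) = 0
u_2(R vs A,Z) = 6
u_2(S vs A,Z) = 1
max payoff 6 at {R}

BR_2 = {R}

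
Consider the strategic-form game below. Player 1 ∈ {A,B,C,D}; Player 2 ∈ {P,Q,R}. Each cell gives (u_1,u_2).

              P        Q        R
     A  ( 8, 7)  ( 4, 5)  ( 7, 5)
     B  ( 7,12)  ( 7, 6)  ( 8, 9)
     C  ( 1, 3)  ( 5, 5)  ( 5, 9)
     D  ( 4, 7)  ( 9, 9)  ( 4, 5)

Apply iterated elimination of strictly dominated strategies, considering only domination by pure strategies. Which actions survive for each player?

P1 drop C (B beats it: P:7>1 Q:7>5 R:8>5)
P2 drop R (P beats it: A:7>5 B:12>9 D:7>5)
P1→{A,B,D} P2→{P,Q}

Survivors P1:{A,B,D} P2:{P,Q}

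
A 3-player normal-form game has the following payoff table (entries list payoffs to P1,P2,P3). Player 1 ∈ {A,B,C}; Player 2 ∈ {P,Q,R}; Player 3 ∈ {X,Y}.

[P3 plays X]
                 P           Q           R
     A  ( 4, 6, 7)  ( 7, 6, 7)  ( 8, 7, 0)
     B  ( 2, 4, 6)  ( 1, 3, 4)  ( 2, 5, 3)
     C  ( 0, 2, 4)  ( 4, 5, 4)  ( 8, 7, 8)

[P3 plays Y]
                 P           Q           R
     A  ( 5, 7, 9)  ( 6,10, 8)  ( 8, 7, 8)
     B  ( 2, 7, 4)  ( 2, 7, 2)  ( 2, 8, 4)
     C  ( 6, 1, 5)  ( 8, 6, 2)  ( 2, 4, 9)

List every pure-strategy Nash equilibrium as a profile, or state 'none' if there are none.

No pure NE.

(A,P,X): not NE [P2→R gives 7>6; P3→Y gives 9>7]
(A,P,Y): not NE [P1→C gives 6>5; P2→Q gives 10>7]
(A,Q,X): not NE [P2→R gives 7>6; P3→Y gives 8>7]
(A,Q,Y): not NE [P1→C gives 8>6]
(A,R,X): not NE [P3→Y gives 8>0]
(A,R,Y): not NE [P2→Q gives 10>7]
(B,P,X): not NE [P1→A gives 4>2; P2→R gives 5>4]
(B,P,Y): not NE [P1→C gives 6>2; P2→R gives 8>7; P3→X gives 6>4]
(B,Q,X): not NE [P1→A gives 7>1; P2→R gives 5>3]
(B,Q,Y): not NE [P1→C gives 8>2; P2→R gives 8>7; P3→X gives 4>2]
(B,R,X): not NE [P1→C gives 8>2; P3→Y gives 4>3]
(B,R,Y): not NE [P1→A gives 8>2]
(C,P,X): not NE [P1→A gives 4>0; P2→R gives 7>2; P3→Y gives 5>4]
(C,P,Y): not NE [P2→Q gives 6>1]
(C,Q,X): not NE [P1→A gives 7>4; P2→R gives 7>5]
(C,Q,Y): not NE [P3→X gives 4>2]
(C,R,X): not NE [P3→Y gives 9>8]
(C,R,Y): not NE [P1→A gives 8>2; P2→Q gives 6>4]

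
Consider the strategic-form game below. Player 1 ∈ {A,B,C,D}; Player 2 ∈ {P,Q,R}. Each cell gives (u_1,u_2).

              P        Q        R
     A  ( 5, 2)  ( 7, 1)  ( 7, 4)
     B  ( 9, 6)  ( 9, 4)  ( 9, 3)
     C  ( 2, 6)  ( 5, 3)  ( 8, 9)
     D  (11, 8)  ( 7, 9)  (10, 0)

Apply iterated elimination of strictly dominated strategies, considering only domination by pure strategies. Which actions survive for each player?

P1 drop A (B beats it: P:9>5 Q:9>7 R:9>7)
P1 drop C (B beats it: P:9>2 Q:9>5 R:9>8)
P2 drop R (P beats it: B:6>3 D:8>0)
P1→{B,D} P2→{P,Q}

Remaining: P1:{B,D} P2:{P,Q}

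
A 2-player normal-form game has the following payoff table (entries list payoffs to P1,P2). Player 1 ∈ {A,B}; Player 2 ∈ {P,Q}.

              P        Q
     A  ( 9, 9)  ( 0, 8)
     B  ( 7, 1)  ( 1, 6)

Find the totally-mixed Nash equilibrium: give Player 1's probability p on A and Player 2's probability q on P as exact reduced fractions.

P1 mixes 5/6 on A; P2 mixes 1/3 on P

P1 indiff ⇒ q·9+(1-q)·0 = q·7+(1-q)·1 ⇒ q(2) = (1-q)(1) ⇒ q = 1/3
P2 indiff ⇒ p·9+(1-p)·1 = p·8+(1-p)·6 ⇒ p(1) = (1-p)(5) ⇒ p = 5/6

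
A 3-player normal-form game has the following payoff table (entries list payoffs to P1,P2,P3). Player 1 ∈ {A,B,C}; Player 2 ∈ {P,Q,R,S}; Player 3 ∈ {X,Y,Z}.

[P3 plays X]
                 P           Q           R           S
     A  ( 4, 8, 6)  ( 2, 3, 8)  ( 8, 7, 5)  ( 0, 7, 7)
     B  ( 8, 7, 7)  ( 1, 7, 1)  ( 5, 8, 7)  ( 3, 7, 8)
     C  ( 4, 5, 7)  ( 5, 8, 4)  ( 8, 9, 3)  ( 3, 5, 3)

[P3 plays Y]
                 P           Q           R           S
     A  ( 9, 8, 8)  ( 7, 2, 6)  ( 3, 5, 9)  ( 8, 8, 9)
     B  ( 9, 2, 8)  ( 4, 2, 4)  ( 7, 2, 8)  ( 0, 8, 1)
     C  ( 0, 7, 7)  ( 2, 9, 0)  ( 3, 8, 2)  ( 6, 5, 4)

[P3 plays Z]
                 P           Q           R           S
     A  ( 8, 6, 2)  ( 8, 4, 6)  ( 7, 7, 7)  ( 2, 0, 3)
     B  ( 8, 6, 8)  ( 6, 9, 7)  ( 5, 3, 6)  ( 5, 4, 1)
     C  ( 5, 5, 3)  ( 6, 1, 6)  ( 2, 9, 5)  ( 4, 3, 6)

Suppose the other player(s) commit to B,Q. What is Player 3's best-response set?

u_3(X vs B,Q) = 1
u_3(Y vs B,Q) = 4
u_3(Z vs B,Q) = 7
max payoff 7 at {Z}

argmax u_3 = {Z}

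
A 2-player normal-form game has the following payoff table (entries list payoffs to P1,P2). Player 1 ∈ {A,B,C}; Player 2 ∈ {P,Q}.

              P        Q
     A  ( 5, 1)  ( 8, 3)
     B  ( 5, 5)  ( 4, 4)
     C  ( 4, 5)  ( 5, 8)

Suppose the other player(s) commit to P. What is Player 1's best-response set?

u_1(A vs P) = 5
u_1(B vs P) = 5
u_1(C vs P) = 4
max payoff 5 at {A,B}

argmax u_1 = {A,B}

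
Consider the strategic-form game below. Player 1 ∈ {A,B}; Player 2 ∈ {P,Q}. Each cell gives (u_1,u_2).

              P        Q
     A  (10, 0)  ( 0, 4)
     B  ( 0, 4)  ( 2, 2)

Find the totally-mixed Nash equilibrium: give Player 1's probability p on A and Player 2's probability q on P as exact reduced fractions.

P1 indiff ⇒ q·10+(1-q)·0 = q·0+(1-q)·2 ⇒ q(10) = (1-q)(2) ⇒ q = 1/6
P2 indiff ⇒ p·0+(1-p)·4 = p·4+(1-p)·2 ⇒ p(-4) = (1-p)(-2) ⇒ p = 1/3

p=1/3, q=1/6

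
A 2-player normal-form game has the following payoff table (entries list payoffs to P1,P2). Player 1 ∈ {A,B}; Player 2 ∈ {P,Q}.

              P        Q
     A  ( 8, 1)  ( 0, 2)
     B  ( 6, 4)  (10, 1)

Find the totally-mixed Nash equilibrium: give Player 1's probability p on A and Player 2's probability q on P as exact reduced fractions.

P1 indiff ⇒ q·8+(1-q)·0 = q·6+(1-q)·10 ⇒ q(2) = (1-q)(10) ⇒ q = 5/6
P2 indiff ⇒ p·1+(1-p)·4 = p·2+(1-p)·1 ⇒ p(-1) = (1-p)(-3) ⇒ p = 3/4

p=3/4, q=5/6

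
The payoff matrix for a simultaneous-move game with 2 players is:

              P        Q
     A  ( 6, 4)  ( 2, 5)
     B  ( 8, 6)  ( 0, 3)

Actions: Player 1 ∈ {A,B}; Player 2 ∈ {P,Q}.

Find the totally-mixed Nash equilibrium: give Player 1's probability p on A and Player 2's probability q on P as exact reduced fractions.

(p,q) = (3/4, 1/2)

P1 indiff ⇒ q·6+(1-q)·2 = q·8+(1-q)·0 ⇒ q(-2) = (1-q)(-2) ⇒ q = 1/2
P2 indiff ⇒ p·4+(1-p)·6 = p·5+(1-p)·3 ⇒ p(-1) = (1-p)(-3) ⇒ p = 3/4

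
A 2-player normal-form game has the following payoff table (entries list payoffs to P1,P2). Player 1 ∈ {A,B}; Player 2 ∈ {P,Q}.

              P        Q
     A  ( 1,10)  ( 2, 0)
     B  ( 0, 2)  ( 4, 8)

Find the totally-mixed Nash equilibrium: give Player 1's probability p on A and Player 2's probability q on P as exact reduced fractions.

P1 indiff ⇒ q·1+(1-q)·2 = q·0+(1-q)·4 ⇒ q(1) = (1-q)(2) ⇒ q = 2/3
P2 indiff ⇒ p·10+(1-p)·2 = p·0+(1-p)·8 ⇒ p(10) = (1-p)(6) ⇒ p = 3/8

P1 mixes 3/8 on A; P2 mixes 2/3 on P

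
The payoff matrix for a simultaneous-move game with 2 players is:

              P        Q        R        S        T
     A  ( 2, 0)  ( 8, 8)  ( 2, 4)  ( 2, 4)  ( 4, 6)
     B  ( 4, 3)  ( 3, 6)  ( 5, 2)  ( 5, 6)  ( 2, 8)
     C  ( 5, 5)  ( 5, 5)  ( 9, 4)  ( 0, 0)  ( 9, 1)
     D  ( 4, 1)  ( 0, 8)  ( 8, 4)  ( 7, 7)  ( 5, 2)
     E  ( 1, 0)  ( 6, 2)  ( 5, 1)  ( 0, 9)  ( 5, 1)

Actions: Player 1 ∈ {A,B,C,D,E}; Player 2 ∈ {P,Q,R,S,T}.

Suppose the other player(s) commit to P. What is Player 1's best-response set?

u_1(A vs P) = 2
u_1(B vs P) = 4
u_1(C vs P) = 5
u_1(D vs P) = 4
u_1(E vs P) = 1
max payoff 5 at {C}

argmax u_1 = {C}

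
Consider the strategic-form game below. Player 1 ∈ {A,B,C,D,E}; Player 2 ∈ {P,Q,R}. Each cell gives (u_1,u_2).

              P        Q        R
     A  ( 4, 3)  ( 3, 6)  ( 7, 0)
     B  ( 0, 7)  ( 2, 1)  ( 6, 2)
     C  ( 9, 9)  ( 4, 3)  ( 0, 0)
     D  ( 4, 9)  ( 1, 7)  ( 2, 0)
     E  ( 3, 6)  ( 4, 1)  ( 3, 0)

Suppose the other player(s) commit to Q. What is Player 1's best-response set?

u_1(A vs Q) = 3
u_1(B vs Q) = 2
u_1(C vs Q) = 4
u_1(D vs Q) = 1
u_1(E vs Q) = 4
max payoff 4 at {C,E}

argmax u_1 = {C,E}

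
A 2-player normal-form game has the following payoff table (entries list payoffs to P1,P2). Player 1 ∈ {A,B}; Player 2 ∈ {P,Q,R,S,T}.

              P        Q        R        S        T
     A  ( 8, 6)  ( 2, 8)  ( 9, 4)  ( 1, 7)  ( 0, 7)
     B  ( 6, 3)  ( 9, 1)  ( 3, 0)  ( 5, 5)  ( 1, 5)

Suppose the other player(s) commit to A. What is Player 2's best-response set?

BR_2 = {Q}

u_2(P vs A) = 6
u_2(Q vs A) = 8
u_2(R vs A) = 4
u_2(S vs A) = 7
u_2(T vs A) = 7
max payoff 8 at {Q}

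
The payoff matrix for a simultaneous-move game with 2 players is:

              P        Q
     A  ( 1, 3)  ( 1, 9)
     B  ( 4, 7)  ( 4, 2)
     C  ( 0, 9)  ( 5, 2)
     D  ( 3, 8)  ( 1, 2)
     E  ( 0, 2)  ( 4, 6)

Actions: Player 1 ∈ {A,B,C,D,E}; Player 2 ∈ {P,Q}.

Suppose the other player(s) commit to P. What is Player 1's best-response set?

u_1(A vs P) = 1
u_1(B vs P) = 4
u_1(C vs P) = 0
u_1(D vs P) = 3
u_1(E vs P) = 0
max payoff 4 at {B}

argmax u_1 = {B}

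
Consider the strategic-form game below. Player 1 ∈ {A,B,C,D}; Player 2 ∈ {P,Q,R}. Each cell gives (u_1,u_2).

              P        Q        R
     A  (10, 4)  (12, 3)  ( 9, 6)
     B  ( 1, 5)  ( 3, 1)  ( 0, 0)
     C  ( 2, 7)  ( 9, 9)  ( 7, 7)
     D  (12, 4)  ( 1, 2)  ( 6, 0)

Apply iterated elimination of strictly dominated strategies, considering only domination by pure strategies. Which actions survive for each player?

Survivors P1:{A,D} P2:{P,R}

P1 drop B (A beats it: P:10>1 Q:12>3 R:9>0)
P1 drop C (A beats it: P:10>2 Q:12>9 R:9>7)
P2 drop Q (P beats it: A:4>3 D:4>2)
P1→{A,D} P2→{P,R}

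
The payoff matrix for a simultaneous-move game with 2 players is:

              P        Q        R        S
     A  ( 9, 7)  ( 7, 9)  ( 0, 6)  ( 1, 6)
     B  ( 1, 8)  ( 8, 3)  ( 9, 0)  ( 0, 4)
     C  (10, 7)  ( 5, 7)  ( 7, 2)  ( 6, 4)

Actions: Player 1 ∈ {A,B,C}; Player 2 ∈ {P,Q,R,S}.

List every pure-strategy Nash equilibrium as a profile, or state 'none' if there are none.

(A,P): not NE [P1→C gives 10>9; P2→Q gives 9>7]
(A,Q): not NE [P1→B gives 8>7]
(A,R): not NE [P1→B gives 9>0; P2→Q gives 9>6]
(A,S): not NE [P1→C gives 6>1; P2→Q gives 9>6]
(B,P): not NE [P1→C gives 10>1]
(B,Q): not NE [P2→P gives 8>3]
(B,R): not NE [P2→P gives 8>0]
(B,S): not NE [P1→C gives 6>0; P2→P gives 8>4]
(C,P): NE
(C,Q): not NE [P1→B gives 8>5]
(C,R): not NE [P1→B gives 9>7; P2→Q gives 7>2]
(C,S): not NE [P2→Q gives 7>4]

PSNE = {(C,P)}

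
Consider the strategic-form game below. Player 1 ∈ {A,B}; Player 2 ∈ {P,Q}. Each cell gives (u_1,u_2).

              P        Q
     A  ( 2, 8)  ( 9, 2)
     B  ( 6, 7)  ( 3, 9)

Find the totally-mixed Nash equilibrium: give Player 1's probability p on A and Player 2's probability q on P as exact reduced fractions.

P1 indiff ⇒ q·2+(1-q)·9 = q·6+(1-q)·3 ⇒ q(-4) = (1-q)(-6) ⇒ q = 3/5
P2 indiff ⇒ p·8+(1-p)·7 = p·2+(1-p)·9 ⇒ p(6) = (1-p)(2) ⇒ p = 1/4

(p,q) = (1/4, 3/5)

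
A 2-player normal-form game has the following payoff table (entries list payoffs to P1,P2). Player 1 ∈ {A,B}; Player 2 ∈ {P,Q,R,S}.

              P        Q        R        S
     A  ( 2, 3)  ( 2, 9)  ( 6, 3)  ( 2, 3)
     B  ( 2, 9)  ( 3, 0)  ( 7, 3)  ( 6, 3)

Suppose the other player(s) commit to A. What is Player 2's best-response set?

u_2(P vs A) = 3
u_2(Q vs A) = 9
u_2(R vs A) = 3
u_2(S vs A) = 3
max payoff 9 at {Q}

BR_2 = {Q}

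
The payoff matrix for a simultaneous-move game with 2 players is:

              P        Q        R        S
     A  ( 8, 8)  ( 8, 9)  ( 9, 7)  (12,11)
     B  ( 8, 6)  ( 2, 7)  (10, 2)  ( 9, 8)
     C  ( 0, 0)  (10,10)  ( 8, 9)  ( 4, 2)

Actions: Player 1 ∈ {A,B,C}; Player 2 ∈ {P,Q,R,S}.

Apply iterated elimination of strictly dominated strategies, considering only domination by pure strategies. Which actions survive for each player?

P2 drop P (Q beats it: A:9>8 B:7>6 C:10>0)
P2 drop R (Q beats it: A:9>7 B:7>2 C:10>9)
P1 drop B (A beats it: Q:8>2 S:12>9)
P1→{A,C} P2→{Q,S}

Remaining: P1:{A,C} P2:{Q,S}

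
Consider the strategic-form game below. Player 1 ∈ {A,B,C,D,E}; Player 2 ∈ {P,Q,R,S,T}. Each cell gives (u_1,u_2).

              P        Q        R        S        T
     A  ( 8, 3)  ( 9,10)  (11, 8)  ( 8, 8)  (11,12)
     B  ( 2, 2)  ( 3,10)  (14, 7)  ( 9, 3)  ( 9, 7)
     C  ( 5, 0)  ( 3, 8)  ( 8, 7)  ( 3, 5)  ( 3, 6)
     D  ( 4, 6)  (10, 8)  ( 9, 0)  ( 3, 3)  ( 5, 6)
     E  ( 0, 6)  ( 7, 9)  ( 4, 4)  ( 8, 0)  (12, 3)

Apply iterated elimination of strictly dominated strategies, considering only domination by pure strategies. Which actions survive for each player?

P1 drop C (A beats it: P:8>5 Q:9>3 R:11>8 S:8>3 T:11>3)
P2 drop P (Q beats it: A:10>3 B:10>2 D:8>6 E:9>6)
P2 drop R (Q beats it: A:10>8 B:10>7 D:8>0 E:9>4)
P2 drop S (Q beats it: A:10>8 B:10>3 D:8>3 E:9>0)
P1 drop B (A beats it: Q:9>3 T:11>9)
P1→{A,D,E} P2→{Q,T}

Survivors P1:{A,D,E} P2:{Q,T}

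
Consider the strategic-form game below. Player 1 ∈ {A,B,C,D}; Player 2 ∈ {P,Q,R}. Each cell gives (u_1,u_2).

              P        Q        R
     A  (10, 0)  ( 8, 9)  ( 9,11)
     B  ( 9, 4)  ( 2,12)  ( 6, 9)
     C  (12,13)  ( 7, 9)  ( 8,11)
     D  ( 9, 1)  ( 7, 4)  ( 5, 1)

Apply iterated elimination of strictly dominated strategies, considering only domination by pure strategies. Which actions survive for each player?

P1 drop B (A beats it: P:10>9 Q:8>2 R:9>6)
P1 drop D (A beats it: P:10>9 Q:8>7 R:9>5)
P2 drop Q (R beats it: A:11>9 C:11>9)
P1→{A,C} P2→{P,R}

Survivors P1:{A,C} P2:{P,R}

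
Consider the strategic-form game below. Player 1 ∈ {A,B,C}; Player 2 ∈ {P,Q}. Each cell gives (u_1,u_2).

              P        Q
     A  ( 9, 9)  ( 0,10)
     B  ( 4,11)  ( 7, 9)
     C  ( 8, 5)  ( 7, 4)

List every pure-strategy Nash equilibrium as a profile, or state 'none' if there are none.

(A,P): not NE [P2→Q gives 10>9]
(A,Q): not NE [P1→C gives 7>0]
(B,P): not NE [P1→A gives 9>4]
(B,Q): not NE [P2→P gives 11>9]
(C,P): not NE [P1→A gives 9>8]
(C,Q): not NE [P2→P gives 5>4]

PSNE: ∅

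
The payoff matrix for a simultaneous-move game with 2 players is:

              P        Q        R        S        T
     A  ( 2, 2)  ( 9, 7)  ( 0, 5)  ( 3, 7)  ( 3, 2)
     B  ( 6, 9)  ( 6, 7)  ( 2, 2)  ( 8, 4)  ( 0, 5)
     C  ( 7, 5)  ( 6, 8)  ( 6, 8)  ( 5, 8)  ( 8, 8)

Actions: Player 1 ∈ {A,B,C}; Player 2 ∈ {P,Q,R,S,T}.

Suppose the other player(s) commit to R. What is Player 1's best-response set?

BR_1 = {C}

u_1(A vs R) = 0
u_1(B vs R) = 2
u_1(C vs R) = 6
max payoff 6 at {C}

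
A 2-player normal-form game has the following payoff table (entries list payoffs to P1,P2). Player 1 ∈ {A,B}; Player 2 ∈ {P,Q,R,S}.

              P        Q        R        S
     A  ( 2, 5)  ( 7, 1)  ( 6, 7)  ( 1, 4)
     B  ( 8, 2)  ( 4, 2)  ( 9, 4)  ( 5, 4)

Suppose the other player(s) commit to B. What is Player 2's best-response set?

P2 best: {R,S}

u_2(P vs B) = 2
u_2(Q vs B) = 2
u_2(R vs B) = 4
u_2(S vs B) = 4
max payoff 4 at {R,S}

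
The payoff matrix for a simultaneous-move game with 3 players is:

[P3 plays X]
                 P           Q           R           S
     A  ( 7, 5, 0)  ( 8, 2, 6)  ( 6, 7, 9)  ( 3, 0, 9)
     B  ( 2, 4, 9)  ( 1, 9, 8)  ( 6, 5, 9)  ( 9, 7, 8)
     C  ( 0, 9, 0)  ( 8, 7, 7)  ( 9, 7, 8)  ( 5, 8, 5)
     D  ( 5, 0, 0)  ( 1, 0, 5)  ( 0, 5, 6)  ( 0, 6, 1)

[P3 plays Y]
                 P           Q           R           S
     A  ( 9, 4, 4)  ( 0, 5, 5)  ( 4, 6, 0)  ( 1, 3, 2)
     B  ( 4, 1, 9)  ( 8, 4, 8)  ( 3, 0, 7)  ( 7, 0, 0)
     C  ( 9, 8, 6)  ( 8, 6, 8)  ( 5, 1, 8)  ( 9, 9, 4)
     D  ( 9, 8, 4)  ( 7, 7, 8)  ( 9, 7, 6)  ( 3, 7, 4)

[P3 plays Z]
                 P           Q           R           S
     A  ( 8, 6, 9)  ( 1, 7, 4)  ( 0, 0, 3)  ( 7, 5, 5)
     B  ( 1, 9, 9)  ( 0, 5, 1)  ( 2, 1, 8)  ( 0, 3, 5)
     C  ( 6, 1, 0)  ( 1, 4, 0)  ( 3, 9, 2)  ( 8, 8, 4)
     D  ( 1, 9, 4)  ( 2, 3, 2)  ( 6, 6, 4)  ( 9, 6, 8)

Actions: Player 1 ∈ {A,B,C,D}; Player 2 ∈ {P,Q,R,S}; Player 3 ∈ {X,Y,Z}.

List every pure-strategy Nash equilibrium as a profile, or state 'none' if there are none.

(A,P,X): not NE [P2→R gives 7>5; P3→Z gives 9>0]
(A,P,Y): not NE [P2→R gives 6>4; P3→Z gives 9>4]
(A,P,Z): not NE [P2→Q gives 7>6]
(A,Q,X): not NE [P2→R gives 7>2]
(A,Q,Y): not NE [P1→C gives 8>0; P2→R gives 6>5; P3→X gives 6>5]
(A,Q,Z): not NE [P1→D gives 2>1; P3→X gives 6>4]
(A,R,X): not NE [P1→C gives 9>6]
(A,R,Y): not NE [P1→D gives 9>4; P3→X gives 9>0]
(A,R,Z): not NE [P1→D gives 6>0; P2→Q gives 7>0; P3→X gives 9>3]
(A,S,X): not NE [P1→B gives 9>3; P2→R gives 7>0]
(A,S,Y): not NE [P1→C gives 9>1; P2→R gives 6>3; P3→X gives 9>2]
(A,S,Z): not NE [P1→D gives 9>7; P2→Q gives 7>5; P3→X gives 9>5]
(B,P,X): not NE [P1→A gives 7>2; P2→Q gives 9>4]
(B,P,Y): not NE [P1→D gives 9>4; P2→Q gives 4>1]
(B,P,Z): not NE [P1→A gives 8>1]
(B,Q,X): not NE [P1→C gives 8>1]
(B,Q,Y): NE
(B,Q,Z): not NE [P1→D gives 2>0; P2→P gives 9>5; P3→Y gives 8>1]
(B,R,X): not NE [P1→C gives 9>6; P2→Q gives 9>5]
(B,R,Y): not NE [P1→D gives 9>3; P2→Q gives 4>0; P3→X gives 9>7]
(B,R,Z): not NE [P1→D gives 6>2; P2→P gives 9>1; P3→X gives 9>8]
(B,S,X): not NE [P2→Q gives 9>7]
(B,S,Y): not NE [P1→C gives 9>7; P2→Q gives 4>0; P3→X gives 8>0]
(B,S,Z): not NE [P1→D gives 9>0; P2→P gives 9>3; P3→X gives 8>5]
(C,P,X): not NE [P1→A gives 7>0; P3→Y gives 6>0]
(C,P,Y): not NE [P2→S gives 9>8]
(C,P,Z): not NE [P1→A gives 8>6; P2→R gives 9>1; P3→Y gives 6>0]
(C,Q,X): not NE [P2→P gives 9>7; P3→Y gives 8>7]
(C,Q,Y): not NE [P2→S gives 9>6]
(C,Q,Z): not NE [P1→D gives 2>1; P2→R gives 9>4; P3→Y gives 8>0]
(C,R,X): not NE [P2→P gives 9>7]
(C,R,Y): not NE [P1→D gives 9>5; P2→S gives 9>1]
(C,R,Z): not NE [P1→D gives 6>3; P3→Y gives 8>2]
(C,S,X): not NE [P1→B gives 9>5; P2→P gives 9>8]
(C,S,Y): not NE [P3→X gives 5>4]
(C,S,Z): not NE [P1→D gives 9>8; P2→R gives 9>8; P3→X gives 5>4]
(D,P,X): not NE [P1→A gives 7>5; P2→S gives 6>0; P3→Z gives 4>0]
(D,P,Y): NE
(D,P,Z): not NE [P1→A gives 8>1]
(D,Q,X): not NE [P1→C gives 8>1; P2→S gives 6>0; P3→Y gives 8>5]
(D,Q,Y): not NE [P1→C gives 8>7; P2→P gives 8>7]
(D,Q,Z): not NE [P2→P gives 9>3; P3→Y gives 8>2]
(D,R,X): not NE [P1→C gives 9>0; P2→S gives 6>5]
(D,R,Y): not NE [P2→P gives 8>7]
(D,R,Z): not NE [P2→P gives 9>6; P3→Y gives 6>4]
(D,S,X): not NE [P1→B gives 9>0; P3→Z gives 8>1]
(D,S,Y): not NE [P1→C gives 9>3; P2→P gives 8>7; P3→Z gives 8>4]
(D,S,Z): not NE [P2→P gives 9>6]

NE set: (B,Q,Y), (D,P,Y)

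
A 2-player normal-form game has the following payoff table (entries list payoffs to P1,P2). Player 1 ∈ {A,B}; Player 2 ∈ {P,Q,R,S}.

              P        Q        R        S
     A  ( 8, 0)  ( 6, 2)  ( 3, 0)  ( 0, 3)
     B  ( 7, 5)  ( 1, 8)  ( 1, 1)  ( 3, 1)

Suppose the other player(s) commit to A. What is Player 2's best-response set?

u_2(P vs A) = 0
u_2(Q vs A) = 2
u_2(R vs A) = 0
u_2(S vs A) = 3
max payoff 3 at {S}

argmax u_2 = {S}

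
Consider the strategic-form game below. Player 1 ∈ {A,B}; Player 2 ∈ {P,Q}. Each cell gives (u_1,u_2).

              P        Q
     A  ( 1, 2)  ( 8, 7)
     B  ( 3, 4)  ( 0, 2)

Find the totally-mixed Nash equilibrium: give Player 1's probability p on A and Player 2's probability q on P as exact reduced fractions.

P1 mixes 2/7 on A; P2 mixes 4/5 on P

P1 indiff ⇒ q·1+(1-q)·8 = q·3+(1-q)·0 ⇒ q(-2) = (1-q)(-8) ⇒ q = 4/5
P2 indiff ⇒ p·2+(1-p)·4 = p·7+(1-p)·2 ⇒ p(-5) = (1-p)(-2) ⇒ p = 2/7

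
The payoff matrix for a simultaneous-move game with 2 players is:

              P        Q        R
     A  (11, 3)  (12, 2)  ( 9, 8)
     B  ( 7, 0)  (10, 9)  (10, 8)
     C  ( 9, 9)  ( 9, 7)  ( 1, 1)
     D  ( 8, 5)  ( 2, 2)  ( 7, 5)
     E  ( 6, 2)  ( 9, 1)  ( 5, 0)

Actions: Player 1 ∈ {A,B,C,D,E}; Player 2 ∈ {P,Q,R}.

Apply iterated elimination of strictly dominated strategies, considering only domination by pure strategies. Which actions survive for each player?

IESDS → P1:{A,B} P2:{Q,R}

P1 drop C (A beats it: P:11>9 Q:12>9 R:9>1)
P1 drop D (A beats it: P:11>8 Q:12>2 R:9>7)
P1 drop E (A beats it: P:11>6 Q:12>9 R:9>5)
P2 drop P (R beats it: A:8>3 B:8>0)
P1→{A,B} P2→{Q,R}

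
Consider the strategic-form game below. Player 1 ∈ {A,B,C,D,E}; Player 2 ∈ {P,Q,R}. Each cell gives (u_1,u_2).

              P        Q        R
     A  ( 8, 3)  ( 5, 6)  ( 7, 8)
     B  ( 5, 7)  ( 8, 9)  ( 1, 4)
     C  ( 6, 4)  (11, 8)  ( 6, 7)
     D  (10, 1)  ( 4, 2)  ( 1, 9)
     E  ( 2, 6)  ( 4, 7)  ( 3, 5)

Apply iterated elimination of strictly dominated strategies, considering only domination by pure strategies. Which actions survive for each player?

Survivors P1:{A,C} P2:{Q,R}

P1 drop B (C beats it: P:6>5 Q:11>8 R:6>1)
P1 drop E (A beats it: P:8>2 Q:5>4 R:7>3)
P2 drop P (Q beats it: A:6>3 C:8>4 D:2>1)
P1 drop D (A beats it: Q:5>4 R:7>1)
P1→{A,C} P2→{Q,R}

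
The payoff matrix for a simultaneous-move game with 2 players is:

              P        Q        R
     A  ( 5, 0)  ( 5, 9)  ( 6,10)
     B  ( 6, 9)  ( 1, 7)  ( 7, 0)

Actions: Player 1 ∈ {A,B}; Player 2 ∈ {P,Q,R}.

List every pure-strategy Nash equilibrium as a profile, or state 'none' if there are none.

(A,P): not NE [P1→B gives 6>5; P2→R gives 10>0]
(A,Q): not NE [P2→R gives 10>9]
(A,R): not NE [P1→B gives 7>6]
(B,P): NE
(B,Q): not NE [P1→A gives 5>1; P2→P gives 9>7]
(B,R): not NE [P2→P gives 9>0]

NE set: (B,P)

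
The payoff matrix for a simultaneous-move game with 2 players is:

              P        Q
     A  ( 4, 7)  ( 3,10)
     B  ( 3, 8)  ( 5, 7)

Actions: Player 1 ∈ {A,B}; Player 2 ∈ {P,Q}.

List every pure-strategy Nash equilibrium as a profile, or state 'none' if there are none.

(A,P): not NE [P2→Q gives 10>7]
(A,Q): not NE [P1→B gives 5>3]
(B,P): not NE [P1→A gives 4>3]
(B,Q): not NE [P2→P gives 8>7]

Equilibria: none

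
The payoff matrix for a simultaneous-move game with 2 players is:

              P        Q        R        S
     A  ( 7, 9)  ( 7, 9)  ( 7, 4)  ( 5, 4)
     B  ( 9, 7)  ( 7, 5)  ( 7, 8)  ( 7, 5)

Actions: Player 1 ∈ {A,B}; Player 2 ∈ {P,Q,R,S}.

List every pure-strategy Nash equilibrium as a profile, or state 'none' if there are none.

NE set: (A,Q), (B,R)

(A,P): not NE [P1→B gives 9>7]
(A,Q): NE
(A,R): not NE [P2→Q gives 9>4]
(A,S): not NE [P1→B gives 7>5; P2→Q gives 9>4]
(B,P): not NE [P2→R gives 8>7]
(B,Q): not NE [P2→R gives 8>5]
(B,R): NE
(B,S): not NE [P2→R gives 8>5]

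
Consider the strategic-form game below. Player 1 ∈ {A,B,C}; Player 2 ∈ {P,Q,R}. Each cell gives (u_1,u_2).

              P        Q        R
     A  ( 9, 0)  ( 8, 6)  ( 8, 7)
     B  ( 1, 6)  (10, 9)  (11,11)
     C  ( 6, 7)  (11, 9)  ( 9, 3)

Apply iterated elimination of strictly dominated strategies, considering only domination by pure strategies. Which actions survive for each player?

P2 drop P (Q beats it: A:6>0 B:9>6 C:9>7)
P1 drop A (B beats it: Q:10>8 R:11>8)
P1→{B,C} P2→{Q,R}

Survivors P1:{B,C} P2:{Q,R}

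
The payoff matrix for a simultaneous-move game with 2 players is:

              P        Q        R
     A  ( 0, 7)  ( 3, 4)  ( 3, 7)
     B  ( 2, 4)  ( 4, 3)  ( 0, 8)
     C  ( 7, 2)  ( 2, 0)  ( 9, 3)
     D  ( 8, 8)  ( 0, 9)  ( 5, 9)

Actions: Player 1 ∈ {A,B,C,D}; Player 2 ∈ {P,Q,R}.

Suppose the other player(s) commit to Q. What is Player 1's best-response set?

P1 best: {B}

u_1(A vs Q) = 3
u_1(B vs Q) = 4
u_1(C vs Q) = 2
u_1(D vs Q) = 0
max payoff 4 at {B}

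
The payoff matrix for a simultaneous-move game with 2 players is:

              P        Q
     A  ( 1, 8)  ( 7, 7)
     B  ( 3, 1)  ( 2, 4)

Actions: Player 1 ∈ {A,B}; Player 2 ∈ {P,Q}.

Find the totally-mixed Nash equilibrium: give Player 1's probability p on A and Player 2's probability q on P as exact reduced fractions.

P1 indiff ⇒ q·1+(1-q)·7 = q·3+(1-q)·2 ⇒ q(-2) = (1-q)(-5) ⇒ q = 5/7
P2 indiff ⇒ p·8+(1-p)·1 = p·7+(1-p)·4 ⇒ p(1) = (1-p)(3) ⇒ p = 3/4

p=3/4, q=5/7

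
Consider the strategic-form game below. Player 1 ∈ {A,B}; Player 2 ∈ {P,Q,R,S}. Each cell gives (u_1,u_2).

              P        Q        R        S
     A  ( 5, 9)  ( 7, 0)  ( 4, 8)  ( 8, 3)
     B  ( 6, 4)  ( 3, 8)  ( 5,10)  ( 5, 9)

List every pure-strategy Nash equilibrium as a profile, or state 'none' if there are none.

(A,P): not NE [P1→B gives 6>5]
(A,Q): not NE [P2→P gives 9>0]
(A,R): not NE [P1→B gives 5>4; P2→P gives 9>8]
(A,S): not NE [P2→P gives 9>3]
(B,P): not NE [P2→R gives 10>4]
(B,Q): not NE [P1→A gives 7>3; P2→R gives 10>8]
(B,R): NE
(B,S): not NE [P1→A gives 8>5; P2→R gives 10>9]

Nash profiles: (B,R)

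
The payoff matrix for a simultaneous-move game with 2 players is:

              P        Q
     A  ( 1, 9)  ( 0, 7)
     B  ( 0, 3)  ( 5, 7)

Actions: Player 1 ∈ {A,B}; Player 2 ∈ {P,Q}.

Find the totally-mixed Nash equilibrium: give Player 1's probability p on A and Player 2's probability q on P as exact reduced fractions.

P1 indiff ⇒ q·1+(1-q)·0 = q·0+(1-q)·5 ⇒ q(1) = (1-q)(5) ⇒ q = 5/6
P2 indiff ⇒ p·9+(1-p)·3 = p·7+(1-p)·7 ⇒ p(2) = (1-p)(4) ⇒ p = 2/3

(p,q) = (2/3, 5/6)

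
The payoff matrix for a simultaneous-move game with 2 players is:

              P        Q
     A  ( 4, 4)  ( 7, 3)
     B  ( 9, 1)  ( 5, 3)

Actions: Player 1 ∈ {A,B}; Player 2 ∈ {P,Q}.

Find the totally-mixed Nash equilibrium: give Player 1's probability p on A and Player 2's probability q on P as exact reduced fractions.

(p,q) = (2/3, 2/7)

P1 indiff ⇒ q·4+(1-q)·7 = q·9+(1-q)·5 ⇒ q(-5) = (1-q)(-2) ⇒ q = 2/7
P2 indiff ⇒ p·4+(1-p)·1 = p·3+(1-p)·3 ⇒ p(1) = (1-p)(2) ⇒ p = 2/3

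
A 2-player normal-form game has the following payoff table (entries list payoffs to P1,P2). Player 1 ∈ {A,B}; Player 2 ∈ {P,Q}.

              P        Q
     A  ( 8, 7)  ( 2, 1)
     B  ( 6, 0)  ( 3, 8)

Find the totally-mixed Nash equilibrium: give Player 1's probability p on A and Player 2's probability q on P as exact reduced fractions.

P1 indiff ⇒ q·8+(1-q)·2 = q·6+(1-q)·3 ⇒ q(2) = (1-q)(1) ⇒ q = 1/3
P2 indiff ⇒ p·7+(1-p)·0 = p·1+(1-p)·8 ⇒ p(6) = (1-p)(8) ⇒ p = 4/7

p=4/7, q=1/3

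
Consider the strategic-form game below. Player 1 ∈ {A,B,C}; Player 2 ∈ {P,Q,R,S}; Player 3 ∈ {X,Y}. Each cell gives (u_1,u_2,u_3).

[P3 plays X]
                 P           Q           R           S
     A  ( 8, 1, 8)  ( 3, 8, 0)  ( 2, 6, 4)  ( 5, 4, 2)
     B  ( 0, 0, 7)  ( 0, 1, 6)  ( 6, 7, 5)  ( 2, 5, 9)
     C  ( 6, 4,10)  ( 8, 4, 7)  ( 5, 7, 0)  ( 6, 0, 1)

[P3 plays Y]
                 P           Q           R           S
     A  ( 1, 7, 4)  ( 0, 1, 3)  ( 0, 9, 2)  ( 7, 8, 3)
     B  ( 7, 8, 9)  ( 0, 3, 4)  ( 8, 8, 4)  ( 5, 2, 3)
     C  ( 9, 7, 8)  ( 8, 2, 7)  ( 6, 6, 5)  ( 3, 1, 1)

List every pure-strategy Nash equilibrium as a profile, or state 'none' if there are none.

(A,P,X): not NE [P2→Q gives 8>1]
(A,P,Y): not NE [P1→C gives 9>1; P2→R gives 9>7; P3→X gives 8>4]
(A,Q,X): not NE [P1→C gives 8>3; P3→Y gives 3>0]
(A,Q,Y): not NE [P1→C gives 8>0; P2→R gives 9>1]
(A,R,X): not NE [P1→B gives 6>2; P2→Q gives 8>6]
(A,R,Y): not NE [P1→B gives 8>0; P3→X gives 4>2]
(A,S,X): not NE [P1→C gives 6>5; P2→Q gives 8>4; P3→Y gives 3>2]
(A,S,Y): not NE [P2→R gives 9>8]
(B,P,X): not NE [P1→A gives 8>0; P2→R gives 7>0; P3→Y gives 9>7]
(B,P,Y): not NE [P1→C gives 9>7]
(B,Q,X): not NE [P1→C gives 8>0; P2→R gives 7>1]
(B,Q,Y): not NE [P1→C gives 8>0; P2→R gives 8>3; P3→X gives 6>4]
(B,R,X): NE
(B,R,Y): not NE [P3→X gives 5>4]
(B,S,X): not NE [P1→C gives 6>2; P2→R gives 7>5]
(B,S,Y): not NE [P1→A gives 7>5; P2→R gives 8>2; P3→X gives 9>3]
(C,P,X): not NE [P1→A gives 8>6; P2→R gives 7>4]
(C,P,Y): not NE [P3→X gives 10>8]
(C,Q,X): not NE [P2→R gives 7>4]
(C,Q,Y): not NE [P2→P gives 7>2]
(C,R,X): not NE [P1→B gives 6>5; P3→Y gives 5>0]
(C,R,Y): not NE [P1→B gives 8>6; P2→P gives 7>6]
(C,S,X): not NE [P2→R gives 7>0]
(C,S,Y): not NE [P1→A gives 7>3; P2→P gives 7>1]

NE set: (B,R,X)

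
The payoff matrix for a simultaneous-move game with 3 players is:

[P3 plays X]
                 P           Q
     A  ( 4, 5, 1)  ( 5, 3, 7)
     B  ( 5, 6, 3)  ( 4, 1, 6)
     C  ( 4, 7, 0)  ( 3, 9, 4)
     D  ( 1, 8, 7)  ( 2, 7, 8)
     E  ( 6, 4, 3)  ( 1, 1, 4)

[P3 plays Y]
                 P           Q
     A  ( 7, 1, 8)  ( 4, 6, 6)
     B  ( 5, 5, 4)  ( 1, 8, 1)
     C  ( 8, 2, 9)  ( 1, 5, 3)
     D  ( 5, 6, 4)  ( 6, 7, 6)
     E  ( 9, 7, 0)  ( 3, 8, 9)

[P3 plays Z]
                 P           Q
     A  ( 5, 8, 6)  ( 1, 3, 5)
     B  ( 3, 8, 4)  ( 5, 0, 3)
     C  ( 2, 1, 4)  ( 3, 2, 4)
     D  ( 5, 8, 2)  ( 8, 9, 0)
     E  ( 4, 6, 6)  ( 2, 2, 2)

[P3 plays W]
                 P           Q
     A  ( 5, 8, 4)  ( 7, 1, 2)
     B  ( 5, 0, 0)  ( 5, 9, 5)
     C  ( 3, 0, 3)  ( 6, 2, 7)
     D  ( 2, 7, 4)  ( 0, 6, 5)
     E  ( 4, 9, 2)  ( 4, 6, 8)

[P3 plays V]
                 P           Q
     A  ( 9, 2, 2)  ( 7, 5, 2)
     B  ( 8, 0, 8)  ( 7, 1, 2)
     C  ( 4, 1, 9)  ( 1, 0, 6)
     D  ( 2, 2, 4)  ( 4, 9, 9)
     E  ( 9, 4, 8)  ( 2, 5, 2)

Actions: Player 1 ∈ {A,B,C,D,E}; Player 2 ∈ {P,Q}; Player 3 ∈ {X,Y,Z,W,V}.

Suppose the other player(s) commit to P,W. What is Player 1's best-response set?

u_1(A vs P,W) = 5
u_1(B vs P,W) = 5
u_1(C vs P,W) = 3
u_1(D vs P,W) = 2
u_1(E vs P,W) = 4
max payoff 5 at {A,B}

P1 best: {A,B}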